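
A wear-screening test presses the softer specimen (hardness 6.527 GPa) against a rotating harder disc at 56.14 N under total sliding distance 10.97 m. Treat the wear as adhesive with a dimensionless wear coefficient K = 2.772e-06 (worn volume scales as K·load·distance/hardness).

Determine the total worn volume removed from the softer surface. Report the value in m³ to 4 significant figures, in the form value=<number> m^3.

value=2.616e-13 m^3

Intermediates are printed rounded — the algebra holds full float precision, and one last rounding, at 4 significant figures.
Hardness H = 6.527 GPa = 6.527e+09 Pa.
SI base units throughout: W = 56.14 N, H = 6.527e+09 Pa, K = 2.772e-06.
The Archard volume V = K·W·L/H = 2.772e-06 · 56.14 · 10.97 / 6.527e+09 = 2.616e-13 m³.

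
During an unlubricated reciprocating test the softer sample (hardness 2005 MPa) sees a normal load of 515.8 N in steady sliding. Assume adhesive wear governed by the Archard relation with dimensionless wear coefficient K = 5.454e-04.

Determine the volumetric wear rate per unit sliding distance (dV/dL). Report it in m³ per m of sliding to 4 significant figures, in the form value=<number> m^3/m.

The computation maintains full float precision. The intermediates appear rounded. Rounded once at the end to four significant digits.
Hardness H = 2005 MPa = 2.005e+09 Pa.
Collected in SI base units: W = 515.8 N, H = 2.005e+09 Pa, K = 5.454e-04.
Wear rate dV/dL = K·W/H: 5.454e-04 · 515.8 / 2.005e+09 = 1.403e-10 m³/m.

value=1.403e-10 m^3/m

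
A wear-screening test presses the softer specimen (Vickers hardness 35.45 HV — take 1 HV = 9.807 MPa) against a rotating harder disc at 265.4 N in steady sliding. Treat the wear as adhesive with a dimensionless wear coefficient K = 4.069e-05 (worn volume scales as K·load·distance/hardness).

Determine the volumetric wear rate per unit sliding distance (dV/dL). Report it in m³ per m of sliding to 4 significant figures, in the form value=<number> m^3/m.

All working math runs at full precision. The intermediates are shown rounded, and rounded just once to 4 significant digits.
Hardness H = 35.45 HV × 9.807 MPa/HV = 347.7 MPa = 3.477e+08 Pa.
Expressed in SI base units: W = 265.4 N, H = 3.477e+08 Pa, K = 4.069e-05.
Rate of wear dV/dL = K·W/H (independent of L): 4.069e-05 · 265.4 / 3.477e+08 = 3.106e-11 m³/m.

value=3.106e-11 m^3/m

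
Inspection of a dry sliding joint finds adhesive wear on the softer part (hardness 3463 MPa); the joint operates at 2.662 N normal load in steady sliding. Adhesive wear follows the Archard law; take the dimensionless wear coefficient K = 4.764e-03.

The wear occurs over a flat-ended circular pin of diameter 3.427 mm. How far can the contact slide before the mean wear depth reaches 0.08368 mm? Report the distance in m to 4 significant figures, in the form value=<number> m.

The computation holds full float precision; intermediate values are displayed rounded; rounded once at the end, at four significant figures.
Convert: Hardness H = 3463 MPa = 3.463e+09 Pa.
Convert: Pin diameter d = 3.427 mm = 0.003427 m. Contact area A = π·d²/4 = π·(0.003427 m)²/4 = 9.224e-06 m².
Convert: Depth limit h_lim = 0.08368 mm = 8.368e-05 m.
Expressed in SI base units: W = 2.662 N, H = 3.463e+09 Pa, K = 4.764e-03.
Limit volume V_lim = h_lim·A = 8.368e-05 · 9.224e-06 = 7.719e-10 m³.
Life L = V_lim·H/(K·W) = 7.719e-10 · 3.463e+09 / (4.764e-03 · 2.662) = 210.8 m.

value=210.8 m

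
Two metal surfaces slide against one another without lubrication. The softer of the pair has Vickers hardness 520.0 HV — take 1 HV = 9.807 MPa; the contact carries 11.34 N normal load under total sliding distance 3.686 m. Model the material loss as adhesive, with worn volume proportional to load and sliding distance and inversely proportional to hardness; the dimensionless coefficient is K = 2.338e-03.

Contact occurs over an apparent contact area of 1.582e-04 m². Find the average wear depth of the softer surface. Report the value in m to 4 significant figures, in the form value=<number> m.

value=1.211e-07 m

Shown intermediates are rounded; every step maintains full precision. Rounded just once: four significant digits.
Convert: Hardness H = 520.0 HV × 9.807 MPa/HV = 5100 MPa = 5.100e+09 Pa.
As SI base values: W = 11.34 N, H = 5.100e+09 Pa, K = 2.338e-03.
The Archard volume V = K·W·L/H = 2.338e-03 · 11.34 · 3.686 / 5.100e+09 = 1.916e-11 m³.
Depth of wear h = V/A = 1.916e-11 / 1.582e-04 = 1.211e-07 m.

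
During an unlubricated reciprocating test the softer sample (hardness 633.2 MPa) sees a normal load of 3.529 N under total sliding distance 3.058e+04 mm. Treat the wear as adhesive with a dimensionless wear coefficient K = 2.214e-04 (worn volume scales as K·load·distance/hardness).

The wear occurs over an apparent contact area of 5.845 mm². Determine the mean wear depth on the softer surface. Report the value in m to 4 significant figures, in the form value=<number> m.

value=6.456e-06 m

The intermediates are printed rounded — all arithmetic runs at full precision — rounded just once, at 4 significant digits.
Distance L = 3.058e+04 mm = 30.58 m.
Hardness H = 633.2 MPa = 6.332e+08 Pa.
Contact area A = 5.845 mm² = 5.845e-06 m².
Expressed in SI base units: W = 3.529 N, H = 6.332e+08 Pa, K = 2.214e-04.
The Archard volume V = K·W·L/H = 2.214e-04 · 3.529 · 30.58 / 6.332e+08 = 3.773e-11 m³.
Mean depth h = V/A = 3.773e-11 / 5.845e-06 = 6.456e-06 m.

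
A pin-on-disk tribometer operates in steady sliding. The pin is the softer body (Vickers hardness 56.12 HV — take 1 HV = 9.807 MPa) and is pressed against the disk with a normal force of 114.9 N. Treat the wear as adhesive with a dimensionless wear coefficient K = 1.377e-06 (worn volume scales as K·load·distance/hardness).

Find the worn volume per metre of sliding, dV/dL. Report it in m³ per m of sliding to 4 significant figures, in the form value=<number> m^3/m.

value=2.875e-13 m^3/m

Quoted intermediates are rounded — every step carries full float precision — one last rounding: 4 significant figures.
Convert: Hardness H = 56.12 HV × 9.807 MPa/HV = 550.4 MPa = 5.504e+08 Pa.
SI base units throughout: W = 114.9 N, H = 5.504e+08 Pa, K = 1.377e-06.
Volumetric rate dV/dL = K·W/H, so: 1.377e-06 · 114.9 / 5.504e+08 = 2.875e-13 m³/m.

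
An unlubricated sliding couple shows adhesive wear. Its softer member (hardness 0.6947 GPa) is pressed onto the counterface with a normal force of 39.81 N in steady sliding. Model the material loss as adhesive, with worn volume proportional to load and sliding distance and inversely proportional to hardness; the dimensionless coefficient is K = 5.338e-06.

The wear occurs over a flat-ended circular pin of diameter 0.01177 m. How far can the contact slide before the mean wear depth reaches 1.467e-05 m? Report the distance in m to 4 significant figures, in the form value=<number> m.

The intermediates are displayed rounded. The algebra holds exact precision. Rounded just once: four significant figures.
Convert: Hardness H = 0.6947 GPa = 6.947e+08 Pa.
Convert: Contact area A = π·d²/4 = π·(0.01177 m)²/4 = 1.088e-04 m².
SI base units throughout: W = 39.81 N, H = 6.947e+08 Pa, K = 5.338e-06.
Permissible volume V_lim = h_lim·A = 1.467e-05 · 1.088e-04 = 1.596e-09 m³.
Inverting, life L = V_lim·H/(K·W) = 1.596e-09 · 6.947e+08 / (5.338e-06 · 39.81) = 5218 m.

value=5218 m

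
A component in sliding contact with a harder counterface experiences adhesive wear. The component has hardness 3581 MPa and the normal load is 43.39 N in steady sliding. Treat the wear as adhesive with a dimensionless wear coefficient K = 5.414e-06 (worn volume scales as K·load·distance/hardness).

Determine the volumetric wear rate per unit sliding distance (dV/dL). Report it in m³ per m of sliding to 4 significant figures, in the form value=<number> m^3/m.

Shown intermediates are rounded — every step carries full float precision — one last rounding, at 4 significant digits.
Hardness H = 3581 MPa = 3.581e+09 Pa.
SI base units throughout: W = 43.39 N, H = 3.581e+09 Pa, K = 5.414e-06.
Rate of wear dV/dL = K·W/H, so: 5.414e-06 · 43.39 / 3.581e+09 = 6.560e-14 m³/m.

value=6.560e-14 m^3/m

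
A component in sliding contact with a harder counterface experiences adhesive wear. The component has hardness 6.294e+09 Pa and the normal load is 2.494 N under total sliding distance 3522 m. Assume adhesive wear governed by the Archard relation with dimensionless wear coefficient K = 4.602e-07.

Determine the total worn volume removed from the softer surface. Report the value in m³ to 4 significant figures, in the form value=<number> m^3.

value=6.423e-13 m^3

The algebra runs at full float precision; intermediates are printed rounded. Rounded just once, at four significant figures.
Working in SI base units: W = 2.494 N, H = 6.294e+09 Pa, K = 4.602e-07.
Archard relation: V = K·W·L/H = 4.602e-07 · 2.494 · 3522 / 6.294e+09 = 6.423e-13 m³.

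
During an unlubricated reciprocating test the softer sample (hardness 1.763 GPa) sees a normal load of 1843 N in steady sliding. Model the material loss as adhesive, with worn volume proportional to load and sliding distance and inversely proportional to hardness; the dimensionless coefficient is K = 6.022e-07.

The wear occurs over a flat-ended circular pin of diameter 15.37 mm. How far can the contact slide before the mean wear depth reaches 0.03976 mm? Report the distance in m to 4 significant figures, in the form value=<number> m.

Intermediate values are printed rounded; the computation runs at exact precision, and rounded once at the end to 4 significant digits.
Convert: Hardness H = 1.763 GPa = 1.763e+09 Pa.
Convert: Pin diameter d = 15.37 mm = 0.01537 m. Contact area A = π·d²/4 = π·(0.01537 m)²/4 = 1.855e-04 m².
Convert: Depth limit h_lim = 0.03976 mm = 3.976e-05 m.
Restated in SI base units: W = 1843 N, H = 1.763e+09 Pa, K = 6.022e-07.
Volume at the limit: V_lim = h_lim·A = 3.976e-05 · 1.855e-04 = 7.377e-09 m³.
Sliding life L = V_lim·H/(K·W) = 7.377e-09 · 1.763e+09 / (6.022e-07 · 1843) = 1.172e+04 m.

value=1.172e+04 m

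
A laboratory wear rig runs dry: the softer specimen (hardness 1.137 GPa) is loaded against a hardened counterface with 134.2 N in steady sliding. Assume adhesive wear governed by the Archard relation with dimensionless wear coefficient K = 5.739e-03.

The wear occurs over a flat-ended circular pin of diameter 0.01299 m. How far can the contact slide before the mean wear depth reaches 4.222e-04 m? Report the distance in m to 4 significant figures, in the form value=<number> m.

value=82.60 m

The computation carries full precision — intermediate values are printed rounded — one final rounding: four significant digits.
Hardness H = 1.137 GPa = 1.137e+09 Pa.
Contact area A = π·d²/4 = π·(0.01299 m)²/4 = 1.325e-04 m².
In SI base units, W = 134.2 N, H = 1.137e+09 Pa, K = 5.739e-03.
Volume at the limit: V_lim = h_lim·A = 4.222e-04 · 1.325e-04 = 5.595e-08 m³.
So the life L = V_lim·H/(K·W) = 5.595e-08 · 1.137e+09 / (5.739e-03 · 134.2) = 82.60 m.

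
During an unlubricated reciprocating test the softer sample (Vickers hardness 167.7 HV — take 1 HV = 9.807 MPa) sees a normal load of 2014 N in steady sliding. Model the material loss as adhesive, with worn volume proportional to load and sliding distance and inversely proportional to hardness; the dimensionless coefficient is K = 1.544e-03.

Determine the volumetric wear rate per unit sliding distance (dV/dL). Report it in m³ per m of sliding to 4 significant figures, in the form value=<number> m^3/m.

value=1.891e-09 m^3/m

Each operation carries exact precision. The intermediates are displayed rounded, and a single final rounding: 4 significant figures.
Convert: Hardness H = 167.7 HV × 9.807 MPa/HV = 1645 MPa = 1.645e+09 Pa.
Restated in SI base units: W = 2014 N, H = 1.645e+09 Pa, K = 1.544e-03.
Rate of wear dV/dL = K·W/H — distance-free: 1.544e-03 · 2014 / 1.645e+09 = 1.891e-09 m³/m.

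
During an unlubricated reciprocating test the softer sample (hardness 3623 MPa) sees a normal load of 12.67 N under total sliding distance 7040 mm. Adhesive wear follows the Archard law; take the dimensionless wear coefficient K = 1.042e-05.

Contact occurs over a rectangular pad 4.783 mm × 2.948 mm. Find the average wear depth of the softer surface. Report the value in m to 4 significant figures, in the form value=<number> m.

value=1.819e-08 m

Every step carries exact precision; intermediate values are printed rounded, and one final rounding to 4 significant figures.
Convert: Sliding distance L = 7040 mm = 7.040 m.
Convert: Hardness H = 3623 MPa = 3.623e+09 Pa.
Convert: Pad sides 4.783 mm × 2.948 mm = 0.004783 m × 0.002948 m. Contact area A = 0.004783 m × 0.002948 m = 1.410e-05 m².
Working in SI base units: W = 12.67 N, H = 3.623e+09 Pa, K = 1.042e-05.
Wear volume V = K·W·L/H = 1.042e-05 · 12.67 · 7.040 / 3.623e+09 = 2.565e-13 m³.
Mean depth h = V/A = 2.565e-13 / 1.410e-05 = 1.819e-08 m.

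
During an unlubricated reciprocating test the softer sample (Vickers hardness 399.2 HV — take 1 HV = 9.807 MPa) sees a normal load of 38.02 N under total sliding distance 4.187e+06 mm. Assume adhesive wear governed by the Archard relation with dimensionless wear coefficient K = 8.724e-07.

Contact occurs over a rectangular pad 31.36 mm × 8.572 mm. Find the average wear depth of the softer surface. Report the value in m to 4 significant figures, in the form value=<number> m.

Intermediates are displayed rounded; all arithmetic carries full float precision; a single final rounding: four significant figures.
Convert: Sliding distance L = 4.187e+06 mm = 4187 m.
Convert: Hardness H = 399.2 HV × 9.807 MPa/HV = 3915 MPa = 3.915e+09 Pa.
Convert: Pad sides 31.36 mm × 8.572 mm = 0.03136 m × 0.008572 m. Contact area A = 0.03136 m × 0.008572 m = 2.688e-04 m².
In SI base units, W = 38.02 N, H = 3.915e+09 Pa, K = 8.724e-07.
The Archard volume V = K·W·L/H = 8.724e-07 · 38.02 · 4187 / 3.915e+09 = 3.547e-11 m³.
Depth h = V/A = 3.547e-11 / 2.688e-04 = 1.320e-07 m.

value=1.320e-07 m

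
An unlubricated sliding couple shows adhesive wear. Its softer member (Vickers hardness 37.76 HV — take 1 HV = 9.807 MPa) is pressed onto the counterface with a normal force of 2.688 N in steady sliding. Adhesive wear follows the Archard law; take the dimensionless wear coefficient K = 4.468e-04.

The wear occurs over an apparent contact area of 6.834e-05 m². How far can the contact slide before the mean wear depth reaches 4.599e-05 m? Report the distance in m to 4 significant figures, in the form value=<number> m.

Printed values are rounded. Each operation maintains full float precision. Rounded once at the end, at 4 significant figures.
Convert: Hardness H = 37.76 HV × 9.807 MPa/HV = 370.3 MPa = 3.703e+08 Pa.
As SI base values: W = 2.688 N, H = 3.703e+08 Pa, K = 4.468e-04.
Limit volume V_lim = h_lim·A = 4.599e-05 · 6.834e-05 = 3.143e-09 m³.
Life L = V_lim·H/(K·W) = 3.143e-09 · 3.703e+08 / (4.468e-04 · 2.688) = 969.1 m.

value=969.1 m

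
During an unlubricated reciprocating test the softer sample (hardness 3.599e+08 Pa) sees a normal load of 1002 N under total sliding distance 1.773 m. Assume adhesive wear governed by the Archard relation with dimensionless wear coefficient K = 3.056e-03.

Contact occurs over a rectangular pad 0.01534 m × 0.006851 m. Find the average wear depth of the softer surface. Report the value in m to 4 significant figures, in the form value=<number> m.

Intermediate values appear rounded; the algebra holds exact precision; a single final rounding, at four significant figures.
Convert: Contact area A = 0.01534 m × 0.006851 m = 1.051e-04 m².
Restated in SI base units: W = 1002 N, H = 3.599e+08 Pa, K = 3.056e-03.
Archard relation: V = K·W·L/H = 3.056e-03 · 1002 · 1.773 / 3.599e+08 = 1.509e-08 m³.
Mean depth h = V/A = 1.509e-08 / 1.051e-04 = 1.435e-04 m.

value=1.435e-04 m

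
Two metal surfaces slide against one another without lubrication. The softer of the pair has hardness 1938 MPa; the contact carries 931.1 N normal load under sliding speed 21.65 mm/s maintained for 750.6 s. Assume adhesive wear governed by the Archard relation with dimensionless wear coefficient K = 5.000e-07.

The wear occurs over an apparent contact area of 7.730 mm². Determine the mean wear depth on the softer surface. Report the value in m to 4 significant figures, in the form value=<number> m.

Shown intermediates are rounded; every step holds full precision; a single final rounding: four significant figures.
Sliding speed v = 21.65 mm/s = 0.02165 m/s. Sliding distance L = v·t = 0.02165 m/s × 750.6 s = 16.25 m.
Hardness H = 1938 MPa = 1.938e+09 Pa.
Contact area A = 7.730 mm² = 7.730e-06 m².
Restated in SI base units: W = 931.1 N, H = 1.938e+09 Pa, K = 5.000e-07.
Apply Archard: V = K·W·L/H = 5.000e-07 · 931.1 · 16.25 / 1.938e+09 = 3.904e-12 m³.
Depth of wear h = V/A = 3.904e-12 / 7.730e-06 = 5.050e-07 m.

value=5.050e-07 m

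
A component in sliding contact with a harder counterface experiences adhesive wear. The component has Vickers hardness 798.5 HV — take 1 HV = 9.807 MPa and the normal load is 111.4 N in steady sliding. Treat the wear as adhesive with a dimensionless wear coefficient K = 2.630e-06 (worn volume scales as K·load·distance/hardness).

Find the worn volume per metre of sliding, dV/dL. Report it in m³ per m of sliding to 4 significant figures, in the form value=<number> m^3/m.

value=3.741e-14 m^3/m

Every step maintains exact precision, and the intermediates are printed rounded. Rounded once at the end, at four significant digits.
Convert: Hardness H = 798.5 HV × 9.807 MPa/HV = 7831 MPa = 7.831e+09 Pa.
As SI base values: W = 111.4 N, H = 7.831e+09 Pa, K = 2.630e-06.
Volumetric rate dV/dL = K·W/H (independent of L): 2.630e-06 · 111.4 / 7.831e+09 = 3.741e-14 m³/m.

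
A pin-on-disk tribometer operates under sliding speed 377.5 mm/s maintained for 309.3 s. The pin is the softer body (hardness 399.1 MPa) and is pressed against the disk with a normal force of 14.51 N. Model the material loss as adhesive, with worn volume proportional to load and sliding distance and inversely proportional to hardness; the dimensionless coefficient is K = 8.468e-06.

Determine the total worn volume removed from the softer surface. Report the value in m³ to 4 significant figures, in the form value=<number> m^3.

value=3.595e-11 m^3

All arithmetic holds full float precision, and the intermediates are printed rounded. Rounded just once to 4 significant digits.
Sliding speed v = 377.5 mm/s = 0.3775 m/s. The distance L = v·t = 0.3775 m/s × 309.3 s = 116.8 m.
Hardness H = 399.1 MPa = 3.991e+08 Pa.
Restated in SI base units: W = 14.51 N, H = 3.991e+08 Pa, K = 8.468e-06.
Archard relation: V = K·W·L/H = 8.468e-06 · 14.51 · 116.8 / 3.991e+08 = 3.595e-11 m³.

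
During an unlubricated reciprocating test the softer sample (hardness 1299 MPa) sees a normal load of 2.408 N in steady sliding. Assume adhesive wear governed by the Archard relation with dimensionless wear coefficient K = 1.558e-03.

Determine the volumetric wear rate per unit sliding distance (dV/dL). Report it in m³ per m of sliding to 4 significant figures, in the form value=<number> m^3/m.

All arithmetic holds exact precision — the intermediates are shown rounded; one final rounding to 4 significant digits.
Convert: Hardness H = 1299 MPa = 1.299e+09 Pa.
SI base units throughout: W = 2.408 N, H = 1.299e+09 Pa, K = 1.558e-03.
Rate of wear dV/dL = K·W/H (independent of L): 1.558e-03 · 2.408 / 1.299e+09 = 2.888e-12 m³/m.

value=2.888e-12 m^3/m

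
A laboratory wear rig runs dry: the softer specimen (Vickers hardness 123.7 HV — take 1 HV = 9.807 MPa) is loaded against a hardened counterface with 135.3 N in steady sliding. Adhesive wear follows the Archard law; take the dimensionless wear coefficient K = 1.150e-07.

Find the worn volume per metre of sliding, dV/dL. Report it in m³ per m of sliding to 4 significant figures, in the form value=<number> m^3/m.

Intermediate values are shown rounded, and each operation holds exact precision — a single final rounding: four significant digits.
Hardness H = 123.7 HV × 9.807 MPa/HV = 1213 MPa = 1.213e+09 Pa.
Working in SI base units: W = 135.3 N, H = 1.213e+09 Pa, K = 1.150e-07.
Volumetric rate dV/dL = K·W/H (no L dependence): 1.150e-07 · 135.3 / 1.213e+09 = 1.283e-14 m³/m.

value=1.283e-14 m^3/m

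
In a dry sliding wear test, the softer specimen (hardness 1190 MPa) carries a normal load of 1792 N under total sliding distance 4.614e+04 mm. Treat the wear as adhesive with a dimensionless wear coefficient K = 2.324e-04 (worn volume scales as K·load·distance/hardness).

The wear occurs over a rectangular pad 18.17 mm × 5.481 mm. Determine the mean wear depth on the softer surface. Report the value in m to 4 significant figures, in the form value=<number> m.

Every step maintains full float precision. Intermediate values are displayed rounded. Rounded just once to four significant figures.
Path length L = 4.614e+04 mm = 46.14 m.
Hardness H = 1190 MPa = 1.190e+09 Pa.
Pad sides 18.17 mm × 5.481 mm = 0.01817 m × 0.005481 m. Contact area A = 0.01817 m × 0.005481 m = 9.959e-05 m².
Collected in SI base units: W = 1792 N, H = 1.190e+09 Pa, K = 2.324e-04.
Archard relation: V = K·W·L/H = 2.324e-04 · 1792 · 46.14 / 1.190e+09 = 1.615e-08 m³.
Wear depth h = V/A = 1.615e-08 / 9.959e-05 = 1.621e-04 m.

value=1.621e-04 m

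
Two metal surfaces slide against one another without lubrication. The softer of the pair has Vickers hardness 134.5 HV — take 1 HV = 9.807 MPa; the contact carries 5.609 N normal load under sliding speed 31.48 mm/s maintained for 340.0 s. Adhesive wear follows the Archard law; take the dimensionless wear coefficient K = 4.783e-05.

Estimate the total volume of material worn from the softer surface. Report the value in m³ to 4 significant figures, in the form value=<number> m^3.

value=2.177e-12 m^3

Intermediates are shown rounded, and the algebra keeps exact precision — a lone final rounding to four significant figures.
Sliding speed v = 31.48 mm/s = 0.03148 m/s. Path length L = v·t = 0.03148 m/s × 340.0 s = 10.70 m.
Hardness H = 134.5 HV × 9.807 MPa/HV = 1319 MPa = 1.319e+09 Pa.
In SI base units: W = 5.609 N, H = 1.319e+09 Pa, K = 4.783e-05.
Apply Archard: V = K·W·L/H = 4.783e-05 · 5.609 · 10.70 / 1.319e+09 = 2.177e-12 m³.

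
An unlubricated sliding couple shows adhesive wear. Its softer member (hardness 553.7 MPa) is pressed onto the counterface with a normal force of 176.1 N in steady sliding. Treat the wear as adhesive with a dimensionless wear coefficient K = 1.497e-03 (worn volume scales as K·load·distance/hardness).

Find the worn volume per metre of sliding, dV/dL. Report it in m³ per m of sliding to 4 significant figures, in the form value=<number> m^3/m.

Displayed values are rounded; the computation runs at full float precision, and a single final rounding, at 4 significant figures.
Convert: Hardness H = 553.7 MPa = 5.537e+08 Pa.
Expressed in SI base units: W = 176.1 N, H = 5.537e+08 Pa, K = 1.497e-03.
Wear rate dV/dL = K·W/H: 1.497e-03 · 176.1 / 5.537e+08 = 4.761e-10 m³/m.

value=4.761e-10 m^3/m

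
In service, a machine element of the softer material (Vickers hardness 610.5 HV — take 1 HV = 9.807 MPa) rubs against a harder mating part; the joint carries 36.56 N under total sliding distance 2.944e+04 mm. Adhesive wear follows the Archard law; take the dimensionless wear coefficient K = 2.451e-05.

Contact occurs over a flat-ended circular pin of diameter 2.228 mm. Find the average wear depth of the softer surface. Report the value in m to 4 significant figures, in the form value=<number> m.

value=1.130e-06 m

Intermediate values appear rounded, and the algebra maintains exact precision — one last rounding: four significant digits.
Convert: Sliding distance L = 2.944e+04 mm = 29.44 m.
Convert: Hardness H = 610.5 HV × 9.807 MPa/HV = 5987 MPa = 5.987e+09 Pa.
Convert: Pin diameter d = 2.228 mm = 0.002228 m. Contact area A = π·d²/4 = π·(0.002228 m)²/4 = 3.899e-06 m².
Restated in SI base units: W = 36.56 N, H = 5.987e+09 Pa, K = 2.451e-05.
Archard relation: V = K·W·L/H = 2.451e-05 · 36.56 · 29.44 / 5.987e+09 = 4.406e-12 m³.
Wear depth h = V/A = 4.406e-12 / 3.899e-06 = 1.130e-06 m.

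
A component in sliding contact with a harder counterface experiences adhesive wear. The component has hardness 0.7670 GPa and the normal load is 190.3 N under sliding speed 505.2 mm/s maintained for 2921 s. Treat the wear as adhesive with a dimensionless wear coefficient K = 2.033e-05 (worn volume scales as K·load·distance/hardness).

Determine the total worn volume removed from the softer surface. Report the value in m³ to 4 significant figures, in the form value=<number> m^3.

value=7.443e-09 m^3

All arithmetic holds full precision. Intermediate values are displayed rounded; rounded once at the end, at four significant figures.
Sliding speed v = 505.2 mm/s = 0.5052 m/s. Path length L = v·t = 0.5052 m/s × 2921 s = 1476 m.
Hardness H = 0.7670 GPa = 7.670e+08 Pa.
Working in SI base units: W = 190.3 N, H = 7.670e+08 Pa, K = 2.033e-05.
Apply Archard: V = K·W·L/H = 2.033e-05 · 190.3 · 1476 / 7.670e+08 = 7.443e-09 m³.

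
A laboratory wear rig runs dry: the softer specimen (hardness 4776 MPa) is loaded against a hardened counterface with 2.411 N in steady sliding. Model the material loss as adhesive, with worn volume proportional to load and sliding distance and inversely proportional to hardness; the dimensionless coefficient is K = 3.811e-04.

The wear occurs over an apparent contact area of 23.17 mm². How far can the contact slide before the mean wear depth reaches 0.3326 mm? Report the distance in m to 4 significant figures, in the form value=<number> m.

value=4.006e+04 m

Intermediate values are shown rounded, and all working math maintains full precision — rounded just once, at 4 significant digits.
Convert: Hardness H = 4776 MPa = 4.776e+09 Pa.
Convert: Contact area A = 23.17 mm² = 2.317e-05 m².
Convert: Depth limit h_lim = 0.3326 mm = 3.326e-04 m.
As SI base values: W = 2.411 N, H = 4.776e+09 Pa, K = 3.811e-04.
Allowed volume V_lim = h_lim·A = 3.326e-04 · 2.317e-05 = 7.706e-09 m³.
Thus life L = V_lim·H/(K·W) = 7.706e-09 · 4.776e+09 / (3.811e-04 · 2.411) = 4.006e+04 m.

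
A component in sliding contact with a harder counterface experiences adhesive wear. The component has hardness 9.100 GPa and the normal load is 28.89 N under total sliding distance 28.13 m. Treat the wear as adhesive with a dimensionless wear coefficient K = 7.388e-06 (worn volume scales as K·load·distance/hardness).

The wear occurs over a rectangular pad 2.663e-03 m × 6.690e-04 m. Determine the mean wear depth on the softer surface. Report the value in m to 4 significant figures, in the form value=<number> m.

All working math runs at exact precision. Quoted intermediates are rounded, and one final rounding to four significant figures.
Hardness H = 9.100 GPa = 9.100e+09 Pa.
Contact area A = 2.663e-03 m × 6.690e-04 m = 1.782e-06 m².
Expressed in SI base units: W = 28.89 N, H = 9.100e+09 Pa, K = 7.388e-06.
Apply Archard: V = K·W·L/H = 7.388e-06 · 28.89 · 28.13 / 9.100e+09 = 6.598e-13 m³.
Mean wear depth h = V/A = 6.598e-13 / 1.782e-06 = 3.703e-07 m.

value=3.703e-07 m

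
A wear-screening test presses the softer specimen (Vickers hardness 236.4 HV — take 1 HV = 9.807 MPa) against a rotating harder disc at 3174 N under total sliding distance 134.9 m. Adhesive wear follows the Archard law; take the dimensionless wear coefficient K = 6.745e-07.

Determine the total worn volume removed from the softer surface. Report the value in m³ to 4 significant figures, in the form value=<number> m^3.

value=1.246e-10 m^3

The computation runs at full precision — intermediates are shown rounded. Rounded once at the end, at 4 significant figures.
Hardness H = 236.4 HV × 9.807 MPa/HV = 2318 MPa = 2.318e+09 Pa.
Collected in SI base units: W = 3174 N, H = 2.318e+09 Pa, K = 6.745e-07.
Worn volume V = K·W·L/H = 6.745e-07 · 3174 · 134.9 / 2.318e+09 = 1.246e-10 m³.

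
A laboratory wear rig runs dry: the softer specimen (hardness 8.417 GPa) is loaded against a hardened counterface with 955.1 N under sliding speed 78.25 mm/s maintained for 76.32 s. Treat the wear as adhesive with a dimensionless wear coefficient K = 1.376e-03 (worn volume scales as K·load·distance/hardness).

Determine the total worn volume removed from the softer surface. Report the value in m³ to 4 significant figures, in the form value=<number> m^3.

value=9.325e-10 m^3

All arithmetic keeps full float precision; intermediate values appear rounded. Rounded just once, at four significant digits.
Sliding speed v = 78.25 mm/s = 0.07825 m/s. Sliding distance L = v·t = 0.07825 m/s × 76.32 s = 5.972 m.
Hardness H = 8.417 GPa = 8.417e+09 Pa.
In SI base units, W = 955.1 N, H = 8.417e+09 Pa, K = 1.376e-03.
Archard volume V = K·W·L/H = 1.376e-03 · 955.1 · 5.972 / 8.417e+09 = 9.325e-10 m³.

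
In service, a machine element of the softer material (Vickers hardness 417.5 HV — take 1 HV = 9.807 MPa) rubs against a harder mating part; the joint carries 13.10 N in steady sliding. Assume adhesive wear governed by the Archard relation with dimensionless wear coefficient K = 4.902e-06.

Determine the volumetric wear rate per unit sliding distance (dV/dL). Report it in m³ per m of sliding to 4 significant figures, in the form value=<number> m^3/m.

value=1.568e-14 m^3/m

Intermediates are printed rounded — all arithmetic carries exact precision — one final rounding: four significant digits.
Convert: Hardness H = 417.5 HV × 9.807 MPa/HV = 4094 MPa = 4.094e+09 Pa.
SI base units throughout: W = 13.10 N, H = 4.094e+09 Pa, K = 4.902e-06.
Rate of wear dV/dL = K·W/H — distance-free: 4.902e-06 · 13.10 / 4.094e+09 = 1.568e-14 m³/m.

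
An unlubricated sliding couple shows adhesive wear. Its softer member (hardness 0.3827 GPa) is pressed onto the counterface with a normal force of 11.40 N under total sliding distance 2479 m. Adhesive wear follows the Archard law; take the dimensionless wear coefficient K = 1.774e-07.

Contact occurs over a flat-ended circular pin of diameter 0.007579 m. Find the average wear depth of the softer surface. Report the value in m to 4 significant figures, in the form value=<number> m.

value=2.904e-07 m

Shown intermediates are rounded — the algebra carries full precision, and rounded just once, at four significant figures.
Convert: Hardness H = 0.3827 GPa = 3.827e+08 Pa.
Convert: Contact area A = π·d²/4 = π·(0.007579 m)²/4 = 4.511e-05 m².
Working in SI base units: W = 11.40 N, H = 3.827e+08 Pa, K = 1.774e-07.
Apply Archard: V = K·W·L/H = 1.774e-07 · 11.40 · 2479 / 3.827e+08 = 1.310e-11 m³.
Depth h = V/A = 1.310e-11 / 4.511e-05 = 2.904e-07 m.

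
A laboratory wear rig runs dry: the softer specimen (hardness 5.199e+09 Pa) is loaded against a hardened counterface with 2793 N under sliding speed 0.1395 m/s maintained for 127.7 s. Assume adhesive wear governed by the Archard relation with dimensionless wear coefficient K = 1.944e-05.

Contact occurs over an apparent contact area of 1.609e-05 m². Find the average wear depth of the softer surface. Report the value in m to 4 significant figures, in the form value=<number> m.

Every step carries exact precision, and intermediate values are displayed rounded — rounded just once, at four significant digits.
Convert: Distance L = v·t = 0.1395 m/s × 127.7 s = 17.81 m.
Working in SI base units: W = 2793 N, H = 5.199e+09 Pa, K = 1.944e-05.
Archard relation: V = K·W·L/H = 1.944e-05 · 2793 · 17.81 / 5.199e+09 = 1.860e-10 m³.
Depth of wear h = V/A = 1.860e-10 / 1.609e-05 = 1.156e-05 m.

value=1.156e-05 m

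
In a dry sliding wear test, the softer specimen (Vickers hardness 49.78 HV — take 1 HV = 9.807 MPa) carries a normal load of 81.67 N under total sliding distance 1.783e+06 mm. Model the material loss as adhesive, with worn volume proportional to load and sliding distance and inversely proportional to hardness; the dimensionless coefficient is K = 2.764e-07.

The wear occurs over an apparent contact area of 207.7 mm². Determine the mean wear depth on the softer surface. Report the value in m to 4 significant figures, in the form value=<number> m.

value=3.969e-07 m

Intermediate values are displayed rounded — the algebra keeps full precision; a single final rounding: 4 significant digits.
Path length L = 1.783e+06 mm = 1783 m.
Hardness H = 49.78 HV × 9.807 MPa/HV = 488.2 MPa = 4.882e+08 Pa.
Contact area A = 207.7 mm² = 2.077e-04 m².
SI base units throughout: W = 81.67 N, H = 4.882e+08 Pa, K = 2.764e-07.
Volume removed: V = K·W·L/H = 2.764e-07 · 81.67 · 1783 / 4.882e+08 = 8.244e-11 m³.
Mean wear depth h = V/A = 8.244e-11 / 2.077e-04 = 3.969e-07 m.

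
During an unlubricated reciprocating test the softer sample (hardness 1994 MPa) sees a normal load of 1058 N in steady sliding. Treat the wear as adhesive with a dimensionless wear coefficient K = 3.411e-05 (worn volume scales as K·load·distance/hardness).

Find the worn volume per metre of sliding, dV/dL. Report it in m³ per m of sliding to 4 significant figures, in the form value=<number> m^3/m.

value=1.810e-11 m^3/m

All working math runs at exact precision. Quoted intermediates are rounded, and rounded once at the end, at 4 significant figures.
Convert: Hardness H = 1994 MPa = 1.994e+09 Pa.
Collected in SI base units: W = 1058 N, H = 1.994e+09 Pa, K = 3.411e-05.
Rate of wear dV/dL = K·W/H: 3.411e-05 · 1058 / 1.994e+09 = 1.810e-11 m³/m.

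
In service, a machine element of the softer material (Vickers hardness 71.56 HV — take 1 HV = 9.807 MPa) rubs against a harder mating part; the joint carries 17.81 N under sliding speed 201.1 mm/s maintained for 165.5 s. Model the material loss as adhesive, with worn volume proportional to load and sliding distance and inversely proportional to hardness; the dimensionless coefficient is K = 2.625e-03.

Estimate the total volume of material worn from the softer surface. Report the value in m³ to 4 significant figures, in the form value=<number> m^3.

value=2.217e-09 m^3

Intermediates are printed rounded, and all working math runs at exact precision, and a lone final rounding to four significant digits.
Sliding speed v = 201.1 mm/s = 0.2011 m/s. Total distance L = v·t = 0.2011 m/s × 165.5 s = 33.28 m.
Hardness H = 71.56 HV × 9.807 MPa/HV = 701.8 MPa = 7.018e+08 Pa.
In SI base units: W = 17.81 N, H = 7.018e+08 Pa, K = 2.625e-03.
Worn volume V = K·W·L/H = 2.625e-03 · 17.81 · 33.28 / 7.018e+08 = 2.217e-09 m³.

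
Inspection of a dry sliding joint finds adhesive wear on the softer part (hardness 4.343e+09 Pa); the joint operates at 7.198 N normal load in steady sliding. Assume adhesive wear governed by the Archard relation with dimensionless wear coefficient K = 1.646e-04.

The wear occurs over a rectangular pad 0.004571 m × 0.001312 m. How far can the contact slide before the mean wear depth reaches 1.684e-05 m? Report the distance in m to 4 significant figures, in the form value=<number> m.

Each operation holds full precision, and the intermediates are printed rounded — a single final rounding: four significant figures.
Contact area A = 0.004571 m × 0.001312 m = 5.997e-06 m².
Collected in SI base units: W = 7.198 N, H = 4.343e+09 Pa, K = 1.646e-04.
Permissible volume V_lim = h_lim·A = 1.684e-05 · 5.997e-06 = 1.010e-10 m³.
Inverting, life L = V_lim·H/(K·W) = 1.010e-10 · 4.343e+09 / (1.646e-04 · 7.198) = 370.2 m.

value=370.2 m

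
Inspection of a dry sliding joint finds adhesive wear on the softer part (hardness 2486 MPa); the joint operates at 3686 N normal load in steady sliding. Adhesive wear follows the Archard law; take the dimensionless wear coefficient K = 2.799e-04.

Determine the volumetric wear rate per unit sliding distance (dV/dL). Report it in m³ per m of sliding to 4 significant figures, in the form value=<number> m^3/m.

Every step holds full precision, and intermediates appear rounded, and a single final rounding to four significant digits.
Hardness H = 2486 MPa = 2.486e+09 Pa.
SI base units throughout: W = 3686 N, H = 2.486e+09 Pa, K = 2.799e-04.
The wear rate dV/dL = K·W/H (independent of L): 2.799e-04 · 3686 / 2.486e+09 = 4.150e-10 m³/m.

value=4.150e-10 m^3/m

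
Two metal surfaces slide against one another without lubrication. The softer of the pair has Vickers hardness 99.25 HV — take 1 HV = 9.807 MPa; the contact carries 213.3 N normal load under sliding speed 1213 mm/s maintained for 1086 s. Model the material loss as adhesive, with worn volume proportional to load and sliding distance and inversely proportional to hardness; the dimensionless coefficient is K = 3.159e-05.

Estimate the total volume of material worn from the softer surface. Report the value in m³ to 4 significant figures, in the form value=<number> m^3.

value=9.119e-09 m^3

All working math maintains full float precision, and intermediate values are shown rounded, and rounded just once to 4 significant digits.
Convert: Sliding speed v = 1213 mm/s = 1.213 m/s. Distance L = v·t = 1.213 m/s × 1086 s = 1317 m.
Convert: Hardness H = 99.25 HV × 9.807 MPa/HV = 973.3 MPa = 9.733e+08 Pa.
Collected in SI base units: W = 213.3 N, H = 9.733e+08 Pa, K = 3.159e-05.
By Archard's law, V = K·W·L/H = 3.159e-05 · 213.3 · 1317 / 9.733e+08 = 9.119e-09 m³.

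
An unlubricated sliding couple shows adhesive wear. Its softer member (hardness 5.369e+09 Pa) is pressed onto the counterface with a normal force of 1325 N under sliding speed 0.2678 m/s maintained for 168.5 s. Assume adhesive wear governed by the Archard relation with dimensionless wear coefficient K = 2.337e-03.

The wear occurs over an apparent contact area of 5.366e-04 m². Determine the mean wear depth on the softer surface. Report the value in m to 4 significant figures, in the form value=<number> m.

value=4.850e-05 m

Intermediates are printed rounded — each operation maintains exact precision, and a lone final rounding to four significant figures.
The distance L = v·t = 0.2678 m/s × 168.5 s = 45.12 m.
In SI base units, W = 1325 N, H = 5.369e+09 Pa, K = 2.337e-03.
Archard volume V = K·W·L/H = 2.337e-03 · 1325 · 45.12 / 5.369e+09 = 2.603e-08 m³.
Depth h = V/A = 2.603e-08 / 5.366e-04 = 4.850e-05 m.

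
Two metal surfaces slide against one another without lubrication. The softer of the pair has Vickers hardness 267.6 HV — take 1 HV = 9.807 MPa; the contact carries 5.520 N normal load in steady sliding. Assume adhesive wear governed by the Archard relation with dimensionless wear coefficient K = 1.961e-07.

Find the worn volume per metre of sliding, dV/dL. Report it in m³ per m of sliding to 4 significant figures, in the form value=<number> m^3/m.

value=4.125e-16 m^3/m

Intermediate values are shown rounded; all arithmetic keeps exact precision — rounded just once, at 4 significant digits.
Hardness H = 267.6 HV × 9.807 MPa/HV = 2624 MPa = 2.624e+09 Pa.
SI base units throughout: W = 5.520 N, H = 2.624e+09 Pa, K = 1.961e-07.
Rate of wear dV/dL = K·W/H, per unit distance: 1.961e-07 · 5.520 / 2.624e+09 = 4.125e-16 m³/m.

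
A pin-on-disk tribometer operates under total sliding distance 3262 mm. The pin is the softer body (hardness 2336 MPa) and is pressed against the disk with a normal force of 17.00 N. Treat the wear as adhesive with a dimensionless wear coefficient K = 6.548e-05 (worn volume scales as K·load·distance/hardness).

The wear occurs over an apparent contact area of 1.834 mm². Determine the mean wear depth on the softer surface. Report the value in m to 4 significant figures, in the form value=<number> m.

value=8.476e-07 m

All working math maintains full precision — the intermediates are shown rounded; a lone final rounding, at four significant figures.
Convert: Distance covered L = 3262 mm = 3.262 m.
Convert: Hardness H = 2336 MPa = 2.336e+09 Pa.
Convert: Contact area A = 1.834 mm² = 1.834e-06 m².
Collected in SI base units: W = 17.00 N, H = 2.336e+09 Pa, K = 6.548e-05.
By Archard's law, V = K·W·L/H = 6.548e-05 · 17.00 · 3.262 / 2.336e+09 = 1.554e-12 m³.
Depth of wear h = V/A = 1.554e-12 / 1.834e-06 = 8.476e-07 m.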